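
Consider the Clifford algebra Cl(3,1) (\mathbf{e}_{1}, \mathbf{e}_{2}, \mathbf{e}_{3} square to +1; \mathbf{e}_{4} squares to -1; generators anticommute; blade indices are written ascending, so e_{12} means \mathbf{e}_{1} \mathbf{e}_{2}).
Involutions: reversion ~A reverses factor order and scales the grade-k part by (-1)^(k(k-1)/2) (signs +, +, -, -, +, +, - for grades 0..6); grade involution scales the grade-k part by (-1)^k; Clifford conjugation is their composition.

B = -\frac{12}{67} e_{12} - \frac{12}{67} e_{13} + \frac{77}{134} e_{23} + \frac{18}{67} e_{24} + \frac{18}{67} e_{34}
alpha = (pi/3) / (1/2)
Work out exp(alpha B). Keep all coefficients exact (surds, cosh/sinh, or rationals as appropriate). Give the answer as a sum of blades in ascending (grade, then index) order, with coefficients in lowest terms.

B^2 term by term: the squares give (-\frac{12}{67})^2*(e_{12})^2 + (-\frac{12}{67})^2*(e_{13})^2 + (\frac{77}{134})^2*(e_{23})^2 + (\frac{18}{67})^2*(e_{24})^2 + (\frac{18}{67})^2*(e_{34})^2 = \frac{144}{4489}*(-1) + \frac{144}{4489}*(-1) + \frac{5929}{17956}*(-1) + \frac{324}{4489}*(+1) + \frac{324}{4489}*(+1) = -\frac{1}{4} (each basis 2-blade squares to minus the product of its generators' squares); cross terms between blades sharing an index anticommute and cancel; the commuting (index-disjoint) pairs give grade-4 terms 2*c*c'*(blade product), which cancel blade by blade — e_{1234}: -\frac{432}{4489} + \frac{432}{4489} = 0 — confirming B is simple. So B^2 = -\frac{1}{4}.
B^2 = -\frac{1}{4} — the series telescopes trigonometrically here: l = \frac{1}{2}, alpha*l = \frac{\pi}{3}, so exp(alpha B) = cos(\frac{\pi}{3}) + (sin(\frac{\pi}{3})/(\frac{1}{2}))*B = \frac{1}{2} + (\sqrt{3})*B.
Answer: \frac{1}{2} - \frac{12 \sqrt{3}}{67} e_{12} - \frac{12 \sqrt{3}}{67} e_{13} + \frac{77 \sqrt{3}}{134} e_{23} + \frac{18 \sqrt{3}}{67} e_{24} + \frac{18 \sqrt{3}}{67} e_{34}


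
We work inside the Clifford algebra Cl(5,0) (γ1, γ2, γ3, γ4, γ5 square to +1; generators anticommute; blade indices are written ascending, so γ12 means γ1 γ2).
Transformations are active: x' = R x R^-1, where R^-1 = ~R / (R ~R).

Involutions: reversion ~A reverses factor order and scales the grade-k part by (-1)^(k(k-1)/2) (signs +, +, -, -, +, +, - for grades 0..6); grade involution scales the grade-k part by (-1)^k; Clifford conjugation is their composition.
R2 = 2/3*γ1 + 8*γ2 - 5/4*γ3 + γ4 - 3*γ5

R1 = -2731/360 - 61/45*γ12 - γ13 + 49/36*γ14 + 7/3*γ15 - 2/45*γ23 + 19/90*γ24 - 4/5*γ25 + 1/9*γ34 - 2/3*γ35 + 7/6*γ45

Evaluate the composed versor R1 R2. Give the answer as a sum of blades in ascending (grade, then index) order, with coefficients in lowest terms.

Distribute over the terms of R2 (each basis-blade product reordered to ascending indices, repeated generators contracted through their squares):
R1 (2/3*γ1) = -2731/540*γ1 + 122/135*γ2 + 2/3*γ3 - 49/54*γ4 - 14/9*γ5 - 4/135*γ123 + 19/135*γ124 - 8/15*γ125 + 2/27*γ134 - 4/9*γ135 + 7/9*γ145
R1 (8*γ2) = -488/45*γ1 - 2731/45*γ2 + 16/45*γ3 - 76/45*γ4 + 32/5*γ5 + 8*γ123 - 98/9*γ124 - 56/3*γ125 + 8/9*γ234 - 16/3*γ235 + 28/3*γ245
R1 (-5/4*γ3) = 5/4*γ1 + 1/18*γ2 + 2731/288*γ3 + 5/36*γ4 - 5/6*γ5 + 61/36*γ123 + 245/144*γ134 + 35/12*γ135 + 19/72*γ234 - γ235 - 35/24*γ345
R1 (γ4) = 49/36*γ1 + 19/90*γ2 + 1/9*γ3 - 2731/360*γ4 - 7/6*γ5 - 61/45*γ124 - γ134 - 7/3*γ145 - 2/45*γ234 + 4/5*γ245 + 2/3*γ345
R1 (-3*γ5) = -7*γ1 + 12/5*γ2 + 2*γ3 - 7/2*γ4 + 2731/120*γ5 + 61/15*γ125 + 3*γ135 - 49/12*γ145 + 2/15*γ235 - 19/30*γ245 - 1/3*γ345
Summing the partial products and collecting blades:
Answer: -10957/540*γ1 - 7711/135*γ2 + 18167/1440*γ3 - 14627/1080*γ4 + 9217/360*γ5 + 5219/540*γ123 - 1634/135*γ124 - 227/15*γ125 + 335/432*γ134 + 197/36*γ135 - 203/36*γ145 + 133/120*γ234 - 31/5*γ235 + 19/2*γ245 - 9/8*γ345


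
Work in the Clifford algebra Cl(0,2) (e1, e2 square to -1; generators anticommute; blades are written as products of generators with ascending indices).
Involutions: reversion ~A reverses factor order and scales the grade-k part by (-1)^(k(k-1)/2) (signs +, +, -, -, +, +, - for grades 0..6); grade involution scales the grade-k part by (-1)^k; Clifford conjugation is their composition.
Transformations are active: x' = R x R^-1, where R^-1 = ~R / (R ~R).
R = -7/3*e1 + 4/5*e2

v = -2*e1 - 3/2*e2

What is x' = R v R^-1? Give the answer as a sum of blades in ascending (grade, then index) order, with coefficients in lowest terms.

~R = -7/3*e1 + 4/5*e2, and R ~R = -1369/225, so R^-1 = ~R / (-1369/225).
R v = -52/15 + 51/10*e1 e2
Answer: -902/1369*e1 + 6603/2738*e2


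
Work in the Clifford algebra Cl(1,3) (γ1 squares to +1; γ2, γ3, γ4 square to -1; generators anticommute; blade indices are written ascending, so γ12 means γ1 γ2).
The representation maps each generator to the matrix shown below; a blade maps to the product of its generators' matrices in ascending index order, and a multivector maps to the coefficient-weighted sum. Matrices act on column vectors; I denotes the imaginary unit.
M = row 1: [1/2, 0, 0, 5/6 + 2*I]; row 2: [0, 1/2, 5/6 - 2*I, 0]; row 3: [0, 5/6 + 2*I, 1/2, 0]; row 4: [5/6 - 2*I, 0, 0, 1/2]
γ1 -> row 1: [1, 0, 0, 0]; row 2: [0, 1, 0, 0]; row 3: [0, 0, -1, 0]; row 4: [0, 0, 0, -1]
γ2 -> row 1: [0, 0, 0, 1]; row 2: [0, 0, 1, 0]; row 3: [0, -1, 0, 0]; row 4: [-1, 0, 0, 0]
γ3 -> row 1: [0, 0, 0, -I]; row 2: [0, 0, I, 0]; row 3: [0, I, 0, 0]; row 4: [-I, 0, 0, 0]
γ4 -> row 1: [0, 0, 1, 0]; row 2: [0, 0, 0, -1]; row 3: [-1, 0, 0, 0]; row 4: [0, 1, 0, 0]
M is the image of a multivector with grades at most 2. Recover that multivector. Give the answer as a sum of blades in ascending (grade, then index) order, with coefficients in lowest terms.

Method: the blade images are trace-orthogonal — tr(rho(e_A) rho(e_B)^-1) = 4 if A = B and 0 otherwise — and rho(e_A)^-1 = (e_A)^2 * rho(e_A) with (e_A)^2 = +1 or -1, so the coefficient of e_A in the preimage is (e_A)^2 * tr(M rho(e_A))/4.
Nonzero projections over blades of grade <= 2: 1: (1)^2 = +1, tr(M 1) = 2, coefficient 1/2; γ12: (γ12)^2 = +1, tr(M rho(γ12)) = 10/3, coefficient 5/6; γ13: (γ13)^2 = +1, tr(M rho(γ13)) = -8, coefficient -2. Every other blade of grade <= 2 projects to 0.
Answer: 1/2 + 5/6*γ12 - 2*γ13


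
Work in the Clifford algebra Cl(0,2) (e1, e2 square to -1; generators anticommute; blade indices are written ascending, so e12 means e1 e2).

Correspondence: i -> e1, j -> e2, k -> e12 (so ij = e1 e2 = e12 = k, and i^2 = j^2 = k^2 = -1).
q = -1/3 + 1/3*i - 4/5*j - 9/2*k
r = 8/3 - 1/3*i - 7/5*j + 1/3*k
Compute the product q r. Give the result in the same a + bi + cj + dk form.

In blades: q = -1/3 + 1/3*e1 - 4/5*e2 - 9/2*e12, r = 8/3 - 1/3*e1 - 7/5*e2 + 1/3*e12.
Distribute q over r term by term (generator squares from the signature, products reordered to ascending indices): (-1/3)*r = -8/9 + 1/9*e1 + 7/15*e2 - 1/9*e12; (1/3*e1)*r = 1/9 + 8/9*e1 - 1/9*e2 - 7/15*e12; (-4/5*e2)*r = -28/25 - 4/15*e1 - 32/15*e2 - 4/15*e12; (-9/2*e12)*r = 3/2 - 63/10*e1 + 3/2*e2 - 12*e12.
Sum: -179/450 - 167/30*e1 - 5/18*e2 - 578/45*e12; translating back through the correspondence:
Answer: -179/450 - 167/30*i - 5/18*j - 578/45*k


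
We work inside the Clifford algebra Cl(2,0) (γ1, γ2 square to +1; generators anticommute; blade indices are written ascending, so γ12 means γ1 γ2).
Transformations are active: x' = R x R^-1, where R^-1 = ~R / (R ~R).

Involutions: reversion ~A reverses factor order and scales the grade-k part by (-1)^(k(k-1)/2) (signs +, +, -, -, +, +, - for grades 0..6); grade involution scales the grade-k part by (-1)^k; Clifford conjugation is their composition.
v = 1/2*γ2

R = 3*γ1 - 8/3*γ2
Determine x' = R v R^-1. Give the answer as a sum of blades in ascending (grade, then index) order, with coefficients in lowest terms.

~R = 3*γ1 - 8/3*γ2, and R ~R = 145/9, so R^-1 = ~R / (145/9).
R v = -4/3 + 3/2*γ12
Answer: -72/145*γ1 - 17/290*γ2


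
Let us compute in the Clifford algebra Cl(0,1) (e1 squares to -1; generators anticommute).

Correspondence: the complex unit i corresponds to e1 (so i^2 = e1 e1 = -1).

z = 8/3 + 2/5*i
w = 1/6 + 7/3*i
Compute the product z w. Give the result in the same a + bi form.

In blades: z = 8/3 + 2/5*e1, w = 1/6 + 7/3*e1.
Distribute z over w term by term (generator squares from the signature, products reordered to ascending indices): (8/3)*w = 4/9 + 56/9*e1; (2/5*e1)*w = -14/15 + 1/15*e1.
Sum: -22/45 + 283/45*e1; translating back through the correspondence:
Answer: -22/45 + 283/45*i


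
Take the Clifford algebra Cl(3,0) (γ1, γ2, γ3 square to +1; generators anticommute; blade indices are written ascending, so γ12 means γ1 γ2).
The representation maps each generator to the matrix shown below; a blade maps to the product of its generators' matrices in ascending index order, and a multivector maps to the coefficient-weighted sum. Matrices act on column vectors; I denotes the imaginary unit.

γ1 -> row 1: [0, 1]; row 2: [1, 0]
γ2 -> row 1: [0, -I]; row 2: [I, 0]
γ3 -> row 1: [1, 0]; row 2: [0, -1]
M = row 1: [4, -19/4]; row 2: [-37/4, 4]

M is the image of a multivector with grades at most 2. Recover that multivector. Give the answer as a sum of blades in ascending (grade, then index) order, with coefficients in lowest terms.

Method: 1, rho(γ1), rho(γ2), rho(γ3) form a trace-orthogonal basis of the 2x2 complex matrices (tr(X Y) = 2 if X = Y, else 0), so M = m0*1 + m1*rho(γ1) + m2*rho(γ2) + m3*rho(γ3) with m0 = tr(M)/2 = 4, m1 = tr(M rho(γ1))/2 = -7, m2 = tr(M rho(γ2))/2 = 9*I/4, m3 = tr(M rho(γ3))/2 = 0.
Multiplying table entries, the bivector images are rho(γ12) = I*rho(γ3), rho(γ13) = -I*rho(γ2), rho(γ23) = I*rho(γ1); with real blade coefficients the real parts of m0..m3 are the coefficients of 1, γ1, γ2, γ3 and the imaginary parts give the bivectors (γ23: Im m1, γ13: -Im m2, γ12: Im m3).
Answer: 4 - 7*γ1 - 9/4*γ13


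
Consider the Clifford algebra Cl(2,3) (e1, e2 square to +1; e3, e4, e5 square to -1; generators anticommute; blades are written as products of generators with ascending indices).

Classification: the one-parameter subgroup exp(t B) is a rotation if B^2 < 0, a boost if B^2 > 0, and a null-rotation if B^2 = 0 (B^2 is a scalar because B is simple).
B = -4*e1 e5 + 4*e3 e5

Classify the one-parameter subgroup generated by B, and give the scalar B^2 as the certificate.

B^2 term by term: the squares give (-4)^2*(e1 e5)^2 + (4)^2*(e3 e5)^2 = 16*(+1) + 16*(-1) = 0 (each basis 2-blade squares to minus the product of its generators' squares); cross terms between blades sharing an index anticommute and cancel. So B^2 = 0.
Answer: null-rotation, certificate B^2 = 0. The class reads off the invariant scalar 0 directly.


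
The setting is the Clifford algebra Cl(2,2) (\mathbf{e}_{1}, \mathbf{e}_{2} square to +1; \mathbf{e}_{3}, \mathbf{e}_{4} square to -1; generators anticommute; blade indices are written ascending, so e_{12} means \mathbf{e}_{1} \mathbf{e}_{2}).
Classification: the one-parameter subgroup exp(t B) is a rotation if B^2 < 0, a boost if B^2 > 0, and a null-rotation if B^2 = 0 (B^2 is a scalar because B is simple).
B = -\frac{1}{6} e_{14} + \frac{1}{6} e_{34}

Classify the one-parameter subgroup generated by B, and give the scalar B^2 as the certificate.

B^2 term by term: the squares give (-\frac{1}{6})^2*(e_{14})^2 + (\frac{1}{6})^2*(e_{34})^2 = \frac{1}{36}*(+1) + \frac{1}{36}*(-1) = 0 (each basis 2-blade squares to minus the product of its generators' squares); cross terms between blades sharing an index anticommute and cancel. So B^2 = 0.
Answer: null-rotation, certificate B^2 = 0. The scalar 0 is the complete invariant here: its sign names the subgroup type.


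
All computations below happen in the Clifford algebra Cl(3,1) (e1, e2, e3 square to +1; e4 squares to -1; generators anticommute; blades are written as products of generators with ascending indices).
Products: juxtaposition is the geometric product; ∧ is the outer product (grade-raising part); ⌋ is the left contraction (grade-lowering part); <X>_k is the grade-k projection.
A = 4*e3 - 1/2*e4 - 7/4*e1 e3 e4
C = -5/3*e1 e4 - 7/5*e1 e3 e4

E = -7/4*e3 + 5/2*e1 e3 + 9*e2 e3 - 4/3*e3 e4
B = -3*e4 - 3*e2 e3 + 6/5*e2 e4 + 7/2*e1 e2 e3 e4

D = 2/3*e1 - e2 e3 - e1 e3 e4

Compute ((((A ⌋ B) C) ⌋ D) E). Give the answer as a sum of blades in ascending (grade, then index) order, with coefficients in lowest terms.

step 1: -3/2 + 211/40*e2 - 7/4*e1 e2 e3 + 14*e1 e2 e4
step 2: 70/3*e2 + 5/2*e1 e4 - 98/5*e2 e3 + 49/20*e2 e4 + 211/24*e1 e2 e4 + 21/10*e1 e3 e4 + 35/12*e2 e3 e4 + 1477/200*e1 e2 e3 e4
step 3: -217/10 - 125/6*e3
step 4: 875/24 + 625/12*e1 + 375/2*e2 + 1519/40*e3 + 250/9*e4 - 217/4*e1 e3 - 1953/10*e2 e3 + 434/15*e3 e4
Answer: 875/24 + 625/12*e1 + 375/2*e2 + 1519/40*e3 + 250/9*e4 - 217/4*e1 e3 - 1953/10*e2 e3 + 434/15*e3 e4


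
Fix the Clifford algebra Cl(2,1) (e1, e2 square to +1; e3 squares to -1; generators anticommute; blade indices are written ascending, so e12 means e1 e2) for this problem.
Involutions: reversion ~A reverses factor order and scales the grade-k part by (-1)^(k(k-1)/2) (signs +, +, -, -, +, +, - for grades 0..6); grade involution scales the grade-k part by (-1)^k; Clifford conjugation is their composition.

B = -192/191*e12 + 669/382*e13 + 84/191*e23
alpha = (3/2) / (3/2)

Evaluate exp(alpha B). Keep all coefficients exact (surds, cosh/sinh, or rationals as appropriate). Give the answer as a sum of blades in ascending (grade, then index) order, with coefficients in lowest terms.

B^2 term by term: the squares give (-192/191)^2*(e12)^2 + (669/382)^2*(e13)^2 + (84/191)^2*(e23)^2 = 36864/36481*(-1) + 447561/145924*(+1) + 7056/36481*(+1) = 9/4 (each basis 2-blade squares to minus the product of its generators' squares); cross terms between blades sharing an index anticommute and cancel. So B^2 = 9/4.
B^2 = 9/4 — hyperbolic case — the even/odd split gives cosh and sinh: l = 3/2, alpha*l = 3/2, so exp(alpha B) = cosh(3/2) + (sinh(3/2)/(3/2))*B = cosh(3/2) + (2*sinh(3/2)/3)*B.
Answer: cosh(3/2) - 128*sinh(3/2)/191*e12 + 223*sinh(3/2)/191*e13 + 56*sinh(3/2)/191*e23


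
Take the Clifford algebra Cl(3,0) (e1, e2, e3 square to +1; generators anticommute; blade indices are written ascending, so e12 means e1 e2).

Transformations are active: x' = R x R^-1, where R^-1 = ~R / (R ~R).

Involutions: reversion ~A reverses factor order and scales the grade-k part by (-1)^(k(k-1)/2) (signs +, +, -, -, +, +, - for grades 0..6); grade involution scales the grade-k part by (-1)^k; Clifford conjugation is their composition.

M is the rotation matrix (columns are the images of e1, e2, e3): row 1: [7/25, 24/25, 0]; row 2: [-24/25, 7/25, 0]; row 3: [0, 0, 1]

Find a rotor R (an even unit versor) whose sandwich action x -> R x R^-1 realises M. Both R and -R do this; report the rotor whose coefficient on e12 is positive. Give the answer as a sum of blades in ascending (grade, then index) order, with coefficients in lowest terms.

Method: write R = a + b12*e12 + b13*e13 + b23*e23 with a^2 + b12^2 + b13^2 + b23^2 = 1 (so R^-1 = ~R). Expanding the columns R e_j ~R gives tr M = 4a^2 - 1 and, from the antisymmetric part, M21 - M12 = -4a*b12, M13 - M31 = 4a*b13, M32 - M23 = -4a*b23.
Here tr M = 39/25, so a^2 = (1 + tr M)/4 = 16/25 and a = ±4/5. Taking a = 4/5: M21 - M12 = -48/25, M13 - M31 = 0, M32 - M23 = 0, giving b12 = 3/5, b13 = 0, b23 = 0, i.e. R = 4/5 + 3/5*e12.
Its e12 coefficient is already positive.
Answer: 4/5 + 3/5*e12. Why the constraint matters: R and -R act identically through the sandwich — M has trace 39/25 either way — so only the sign condition on e12 picks one of the two preimages.


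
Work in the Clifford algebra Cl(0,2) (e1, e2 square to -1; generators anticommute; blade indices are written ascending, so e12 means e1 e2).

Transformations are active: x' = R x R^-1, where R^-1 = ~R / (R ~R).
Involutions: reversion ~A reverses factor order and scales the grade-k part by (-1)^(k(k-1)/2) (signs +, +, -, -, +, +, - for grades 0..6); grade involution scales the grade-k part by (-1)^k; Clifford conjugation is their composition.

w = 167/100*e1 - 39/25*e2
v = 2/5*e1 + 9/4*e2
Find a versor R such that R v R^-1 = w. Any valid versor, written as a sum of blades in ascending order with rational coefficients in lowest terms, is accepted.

Here q(v) = q(w) = -2089/400; the classical choice R = v + w = 207/100*e1 + 69/100*e2 then realises v -> w under the sandwich.
Answer: 207/100*e1 + 69/100*e2


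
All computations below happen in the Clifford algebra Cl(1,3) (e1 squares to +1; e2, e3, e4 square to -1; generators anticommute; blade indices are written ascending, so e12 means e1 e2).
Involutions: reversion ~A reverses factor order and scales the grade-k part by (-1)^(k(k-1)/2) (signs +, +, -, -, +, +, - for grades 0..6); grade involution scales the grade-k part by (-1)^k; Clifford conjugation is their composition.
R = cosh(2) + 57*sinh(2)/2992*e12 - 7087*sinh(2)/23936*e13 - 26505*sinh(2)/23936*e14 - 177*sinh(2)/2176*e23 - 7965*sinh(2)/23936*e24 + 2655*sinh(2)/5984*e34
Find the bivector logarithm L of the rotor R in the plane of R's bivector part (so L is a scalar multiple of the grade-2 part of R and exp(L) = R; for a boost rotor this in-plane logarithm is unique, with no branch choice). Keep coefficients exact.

The scalar part of R is cosh(2), so cosh pins the rapidity up to sign — the sign comes from the bivector part; dividing that part by sinh of the rapidity yields the plane, and the in-plane L = rapidity * plane is unique because the two sign choices cancel.
Concretely: cosh(rapidity) = cosh(2) gives rapidity = ±2, and since rapidity/sinh(rapidity) is even the sign is immaterial: L = (rapidity/sinh(rapidity)) * <R>_2 = (2/sinh(2)) * <R>_2.
Answer: 57/1496*e12 - 7087/11968*e13 - 26505/11968*e14 - 177/1088*e23 - 7965/11968*e24 + 2655/2992*e34


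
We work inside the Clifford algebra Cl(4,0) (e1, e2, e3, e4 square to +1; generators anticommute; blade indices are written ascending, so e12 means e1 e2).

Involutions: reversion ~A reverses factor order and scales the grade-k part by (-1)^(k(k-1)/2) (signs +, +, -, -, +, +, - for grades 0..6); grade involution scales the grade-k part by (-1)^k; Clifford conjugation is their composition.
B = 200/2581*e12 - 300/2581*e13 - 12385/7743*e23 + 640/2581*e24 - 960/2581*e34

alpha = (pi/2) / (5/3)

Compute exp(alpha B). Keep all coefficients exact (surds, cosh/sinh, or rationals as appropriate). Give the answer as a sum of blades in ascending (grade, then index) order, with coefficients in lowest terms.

B^2 term by term: the squares give (200/2581)^2*(e12)^2 + (-300/2581)^2*(e13)^2 + (-12385/7743)^2*(e23)^2 + (640/2581)^2*(e24)^2 + (-960/2581)^2*(e34)^2 = 40000/6661561*(-1) + 90000/6661561*(-1) + 153388225/59954049*(-1) + 409600/6661561*(-1) + 921600/6661561*(-1) = -25/9 (each basis 2-blade squares to minus the product of its generators' squares); cross terms between blades sharing an index anticommute and cancel; the commuting (index-disjoint) pairs give grade-4 terms 2*c*c'*(blade product), which cancel blade by blade — e1234: -384000/6661561 + 384000/6661561 = 0 — confirming B is simple. So B^2 = -25/9.
B^2 = -25/9 — B^2 < 0, so the exponential closes trigonometrically: l = 5/3, alpha*l = pi/2, so exp(alpha B) = cos(pi/2) + (sin(pi/2)/(5/3))*B = 0 + (3/5)*B.
Answer: 120/2581*e12 - 180/2581*e13 - 2477/2581*e23 + 384/2581*e24 - 576/2581*e34


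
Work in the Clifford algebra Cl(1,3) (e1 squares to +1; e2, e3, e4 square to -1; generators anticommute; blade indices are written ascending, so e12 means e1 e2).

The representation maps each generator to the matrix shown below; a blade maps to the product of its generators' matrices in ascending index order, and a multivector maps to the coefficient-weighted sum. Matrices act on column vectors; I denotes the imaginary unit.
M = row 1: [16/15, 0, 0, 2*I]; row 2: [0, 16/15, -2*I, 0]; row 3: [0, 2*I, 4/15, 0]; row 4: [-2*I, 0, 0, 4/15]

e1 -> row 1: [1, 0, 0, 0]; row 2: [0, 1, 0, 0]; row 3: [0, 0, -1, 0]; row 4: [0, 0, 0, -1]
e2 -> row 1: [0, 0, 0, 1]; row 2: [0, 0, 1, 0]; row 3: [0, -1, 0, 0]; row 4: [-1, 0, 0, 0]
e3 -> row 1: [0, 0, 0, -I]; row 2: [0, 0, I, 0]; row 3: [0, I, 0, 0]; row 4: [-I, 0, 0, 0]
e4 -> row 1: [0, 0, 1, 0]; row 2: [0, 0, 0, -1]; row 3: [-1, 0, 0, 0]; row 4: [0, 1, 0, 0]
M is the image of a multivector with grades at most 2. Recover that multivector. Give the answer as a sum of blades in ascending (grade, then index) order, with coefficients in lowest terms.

Method: the blade images are trace-orthogonal — tr(rho(e_A) rho(e_B)^-1) = 4 if A = B and 0 otherwise — and rho(e_A)^-1 = (e_A)^2 * rho(e_A) with (e_A)^2 = +1 or -1, so the coefficient of e_A in the preimage is (e_A)^2 * tr(M rho(e_A))/4.
Nonzero projections over blades of grade <= 2: 1: (1)^2 = +1, tr(M 1) = 8/3, coefficient 2/3; e1: (e1)^2 = +1, tr(M rho(e1)) = 8/5, coefficient 2/5; e13: (e13)^2 = +1, tr(M rho(e13)) = -8, coefficient -2. Every other blade of grade <= 2 projects to 0.
Answer: 2/3 + 2/5*e1 - 2*e13


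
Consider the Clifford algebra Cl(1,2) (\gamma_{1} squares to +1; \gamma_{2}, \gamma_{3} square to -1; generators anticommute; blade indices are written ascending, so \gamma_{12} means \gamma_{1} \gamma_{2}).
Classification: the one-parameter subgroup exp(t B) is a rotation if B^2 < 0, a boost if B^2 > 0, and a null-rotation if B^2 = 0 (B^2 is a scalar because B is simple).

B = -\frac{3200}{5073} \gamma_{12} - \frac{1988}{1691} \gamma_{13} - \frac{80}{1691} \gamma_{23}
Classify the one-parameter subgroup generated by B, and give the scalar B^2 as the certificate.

B^2 term by term: the squares give (-\frac{3200}{5073})^2*(\gamma_{12})^2 + (-\frac{1988}{1691})^2*(\gamma_{13})^2 + (-\frac{80}{1691})^2*(\gamma_{23})^2 = \frac{10240000}{25735329}*(+1) + \frac{3952144}{2859481}*(+1) + \frac{6400}{2859481}*(-1) = \frac{16}{9} (each basis 2-blade squares to minus the product of its generators' squares); cross terms between blades sharing an index anticommute and cancel. So B^2 = \frac{16}{9}.
Answer: boost, certificate B^2 = \frac{16}{9}. No conjugation can change B^2 = \frac{16}{9}; the sign gives the class.


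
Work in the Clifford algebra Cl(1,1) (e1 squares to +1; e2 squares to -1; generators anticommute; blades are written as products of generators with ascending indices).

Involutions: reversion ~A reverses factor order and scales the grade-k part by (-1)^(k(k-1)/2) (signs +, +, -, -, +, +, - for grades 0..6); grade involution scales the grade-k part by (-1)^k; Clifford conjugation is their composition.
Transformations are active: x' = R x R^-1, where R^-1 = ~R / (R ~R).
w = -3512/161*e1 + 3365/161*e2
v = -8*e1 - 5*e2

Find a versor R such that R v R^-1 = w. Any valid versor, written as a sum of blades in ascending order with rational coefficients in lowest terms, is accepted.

Here q(v) = q(w) = 39; the classical choice R = v + w = -4800/161*e1 + 2560/161*e2 then realises v -> w under the sandwich.
Answer: -4800/161*e1 + 2560/161*e2


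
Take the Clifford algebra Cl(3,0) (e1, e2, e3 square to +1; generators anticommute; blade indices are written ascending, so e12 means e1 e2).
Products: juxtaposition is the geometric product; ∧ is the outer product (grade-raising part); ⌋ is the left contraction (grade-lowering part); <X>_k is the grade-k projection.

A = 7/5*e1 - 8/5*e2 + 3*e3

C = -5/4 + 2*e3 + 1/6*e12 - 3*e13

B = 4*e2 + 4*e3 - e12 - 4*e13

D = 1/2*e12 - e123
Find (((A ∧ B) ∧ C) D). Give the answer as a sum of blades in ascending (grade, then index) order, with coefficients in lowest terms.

step 1: 28/5*e12 + 28/5*e13 - 92/5*e23 - 47/5*e123
step 2: -7*e12 - 7*e13 + 23*e23 + 459/20*e123
step 3: 529/20 + 23*e1 + 7*e2 - 739/40*e3 - 23/2*e13 - 7/2*e23
Answer: 529/20 + 23*e1 + 7*e2 - 739/40*e3 - 23/2*e13 - 7/2*e23


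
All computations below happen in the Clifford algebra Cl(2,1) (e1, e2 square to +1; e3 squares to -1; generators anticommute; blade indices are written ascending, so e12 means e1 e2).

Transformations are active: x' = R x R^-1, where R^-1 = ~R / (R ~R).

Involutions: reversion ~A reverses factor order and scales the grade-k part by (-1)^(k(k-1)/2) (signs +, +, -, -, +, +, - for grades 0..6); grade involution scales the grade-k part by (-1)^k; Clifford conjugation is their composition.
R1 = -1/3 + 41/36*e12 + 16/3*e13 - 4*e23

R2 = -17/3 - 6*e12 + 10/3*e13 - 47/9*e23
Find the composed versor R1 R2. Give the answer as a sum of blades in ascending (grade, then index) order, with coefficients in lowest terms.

Distribute over the terms of R1 (each basis-blade product reordered to ascending indices, repeated generators contracted through their squares):
(-1/3) R2 = 17/9 + 2*e12 - 10/9*e13 + 47/27*e23
(41/36*e12) R2 = 41/6 - 697/108*e12 - 1927/324*e13 - 205/54*e23
(16/3*e13) R2 = 160/9 - 752/27*e12 - 272/9*e13 - 32*e23
(-4*e23) R2 = 188/9 + 40/3*e12 - 24*e13 + 68/3*e23
Summing the partial products and collecting blades:
Answer: 853/18 - 683/36*e12 - 19855/324*e13 - 205/18*e23


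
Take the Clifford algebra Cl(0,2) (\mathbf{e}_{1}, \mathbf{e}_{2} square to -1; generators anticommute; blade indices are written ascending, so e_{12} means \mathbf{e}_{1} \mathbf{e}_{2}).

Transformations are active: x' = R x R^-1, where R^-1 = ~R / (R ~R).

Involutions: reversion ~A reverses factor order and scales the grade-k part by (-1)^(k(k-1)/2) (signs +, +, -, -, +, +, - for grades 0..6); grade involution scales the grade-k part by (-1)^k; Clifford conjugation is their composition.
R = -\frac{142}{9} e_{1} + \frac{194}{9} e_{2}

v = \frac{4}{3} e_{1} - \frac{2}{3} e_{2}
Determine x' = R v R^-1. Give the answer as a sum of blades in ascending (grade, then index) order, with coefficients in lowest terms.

~R = -\frac{142}{9} e_{1} + \frac{194}{9} e_{2}, and R ~R = -\frac{57800}{81}, so R^-1 = ~R / (-\frac{57800}{81}).
R v = \frac{956}{27} - \frac{164}{9} e_{12}
Answer: \frac{5038}{21675} e_{1} - \frac{31916}{21675} e_{2}


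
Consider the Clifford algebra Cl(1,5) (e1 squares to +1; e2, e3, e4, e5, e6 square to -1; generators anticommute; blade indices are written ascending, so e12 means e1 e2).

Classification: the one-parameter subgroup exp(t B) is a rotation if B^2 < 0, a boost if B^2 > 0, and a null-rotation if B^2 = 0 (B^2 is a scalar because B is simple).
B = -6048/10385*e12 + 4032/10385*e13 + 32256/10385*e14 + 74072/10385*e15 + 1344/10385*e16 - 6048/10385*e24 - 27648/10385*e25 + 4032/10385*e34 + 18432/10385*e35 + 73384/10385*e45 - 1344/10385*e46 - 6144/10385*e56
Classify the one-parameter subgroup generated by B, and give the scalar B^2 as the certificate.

B^2 term by term: the squares give (-6048/10385)^2*(e12)^2 + (4032/10385)^2*(e13)^2 + (32256/10385)^2*(e14)^2 + (74072/10385)^2*(e15)^2 + (1344/10385)^2*(e16)^2 + (-6048/10385)^2*(e24)^2 + (-27648/10385)^2*(e25)^2 + (4032/10385)^2*(e34)^2 + (18432/10385)^2*(e35)^2 + (73384/10385)^2*(e45)^2 + (-1344/10385)^2*(e46)^2 + (-6144/10385)^2*(e56)^2 = 36578304/107848225*(+1) + 16257024/107848225*(+1) + 1040449536/107848225*(+1) + 5486661184/107848225*(+1) + 1806336/107848225*(+1) + 36578304/107848225*(-1) + 764411904/107848225*(-1) + 16257024/107848225*(-1) + 339738624/107848225*(-1) + 5385211456/107848225*(-1) + 1806336/107848225*(-1) + 37748736/107848225*(-1) = 0 (each basis 2-blade squares to minus the product of its generators' squares); cross terms between blades sharing an index anticommute and cancel; the commuting (index-disjoint) pairs give grade-4 terms 2*c*c'*(blade product), which cancel blade by blade — e1234: -48771072/107848225 + 48771072/107848225 = 0; e1235: -222953472/107848225 + 222953472/107848225 = 0; e1245: -887652864/107848225 + 1783627776/107848225 - 895974912/107848225 = 0; e1246: 16257024/107848225 - 16257024/107848225 = 0; e1256: 74317824/107848225 - 74317824/107848225 = 0; e1345: 591768576/107848225 - 1189085184/107848225 + 597316608/107848225 = 0; e1346: -10838016/107848225 + 10838016/107848225 = 0; e1356: -49545216/107848225 + 49545216/107848225 = 0; e1456: -396361728/107848225 + 199105536/107848225 + 197256192/107848225 = 0; e2345: 222953472/107848225 - 222953472/107848225 = 0; e2456: 74317824/107848225 - 74317824/107848225 = 0; e3456: -49545216/107848225 + 49545216/107848225 = 0 — confirming B is simple. So B^2 = 0.
Answer: null-rotation, certificate B^2 = 0. The class reads off the invariant scalar 0 directly.


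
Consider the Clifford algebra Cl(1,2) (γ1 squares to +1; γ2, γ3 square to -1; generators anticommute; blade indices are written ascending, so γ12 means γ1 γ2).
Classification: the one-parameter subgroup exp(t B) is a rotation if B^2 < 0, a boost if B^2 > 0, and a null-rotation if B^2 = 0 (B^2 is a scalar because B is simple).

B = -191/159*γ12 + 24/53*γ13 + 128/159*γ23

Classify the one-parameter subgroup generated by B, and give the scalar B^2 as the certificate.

B^2 term by term: the squares give (-191/159)^2*(γ12)^2 + (24/53)^2*(γ13)^2 + (128/159)^2*(γ23)^2 = 36481/25281*(+1) + 576/2809*(+1) + 16384/25281*(-1) = 1 (each basis 2-blade squares to minus the product of its generators' squares); cross terms between blades sharing an index anticommute and cancel. So B^2 = 1.
Answer: boost, certificate B^2 = 1. Why this suffices: the scalar 1 survives any versor conjugation, so its sign alone determines the class however B is presented.


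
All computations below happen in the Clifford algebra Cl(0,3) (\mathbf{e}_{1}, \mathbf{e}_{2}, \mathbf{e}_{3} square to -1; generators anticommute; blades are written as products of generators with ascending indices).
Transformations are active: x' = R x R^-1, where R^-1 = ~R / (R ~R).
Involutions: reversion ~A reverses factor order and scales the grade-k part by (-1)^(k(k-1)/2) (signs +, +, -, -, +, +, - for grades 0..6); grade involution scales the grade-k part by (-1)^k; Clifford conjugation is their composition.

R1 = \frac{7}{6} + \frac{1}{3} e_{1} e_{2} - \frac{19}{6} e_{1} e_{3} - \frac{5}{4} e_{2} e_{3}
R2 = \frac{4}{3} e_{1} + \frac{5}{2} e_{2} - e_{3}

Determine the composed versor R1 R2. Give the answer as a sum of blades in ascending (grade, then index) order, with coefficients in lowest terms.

Distribute over the terms of R2 (each basis-blade product reordered to ascending indices, repeated generators contracted through their squares):
R1 (\frac{4}{3} e_{1}) = \frac{14}{9} e_{1} + \frac{4}{9} e_{2} - \frac{38}{9} e_{3} - \frac{5}{3} e_{1} e_{2} e_{3}
R1 (\frac{5}{2} e_{2}) = -\frac{5}{6} e_{1} + \frac{35}{12} e_{2} - \frac{25}{8} e_{3} + \frac{95}{12} e_{1} e_{2} e_{3}
R1 (-e_{3}) = -\frac{19}{6} e_{1} - \frac{5}{4} e_{2} - \frac{7}{6} e_{3} - \frac{1}{3} e_{1} e_{2} e_{3}
Summing the partial products and collecting blades:
Answer: -\frac{22}{9} e_{1} + \frac{19}{9} e_{2} - \frac{613}{72} e_{3} + \frac{71}{12} e_{1} e_{2} e_{3}


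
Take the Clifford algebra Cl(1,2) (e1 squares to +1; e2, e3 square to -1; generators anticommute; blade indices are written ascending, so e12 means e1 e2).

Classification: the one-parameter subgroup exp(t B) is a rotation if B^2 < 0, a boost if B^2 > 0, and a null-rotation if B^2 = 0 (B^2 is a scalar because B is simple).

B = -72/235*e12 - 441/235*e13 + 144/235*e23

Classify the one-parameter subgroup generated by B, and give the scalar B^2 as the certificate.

B^2 term by term: the squares give (-72/235)^2*(e12)^2 + (-441/235)^2*(e13)^2 + (144/235)^2*(e23)^2 = 5184/55225*(+1) + 194481/55225*(+1) + 20736/55225*(-1) = 81/25 (each basis 2-blade squares to minus the product of its generators' squares); cross terms between blades sharing an index anticommute and cancel. So B^2 = 81/25.
Answer: boost, certificate B^2 = 81/25. The class reads off the invariant scalar 81/25 directly.


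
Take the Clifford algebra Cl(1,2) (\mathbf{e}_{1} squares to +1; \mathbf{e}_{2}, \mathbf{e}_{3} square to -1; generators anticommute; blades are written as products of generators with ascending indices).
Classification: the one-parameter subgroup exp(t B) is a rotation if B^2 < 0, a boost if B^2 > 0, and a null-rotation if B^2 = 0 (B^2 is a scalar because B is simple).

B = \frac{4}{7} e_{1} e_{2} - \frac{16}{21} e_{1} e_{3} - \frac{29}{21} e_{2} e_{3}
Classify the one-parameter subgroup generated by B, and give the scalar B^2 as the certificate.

B^2 term by term: the squares give (\frac{4}{7})^2*(e_{1} e_{2})^2 + (-\frac{16}{21})^2*(e_{1} e_{3})^2 + (-\frac{29}{21})^2*(e_{2} e_{3})^2 = \frac{16}{49}*(+1) + \frac{256}{441}*(+1) + \frac{841}{441}*(-1) = -1 (each basis 2-blade squares to minus the product of its generators' squares); cross terms between blades sharing an index anticommute and cancel. So B^2 = -1.
Answer: rotation, certificate B^2 = -1. The scalar -1 is the complete invariant here: its sign names the subgroup type.


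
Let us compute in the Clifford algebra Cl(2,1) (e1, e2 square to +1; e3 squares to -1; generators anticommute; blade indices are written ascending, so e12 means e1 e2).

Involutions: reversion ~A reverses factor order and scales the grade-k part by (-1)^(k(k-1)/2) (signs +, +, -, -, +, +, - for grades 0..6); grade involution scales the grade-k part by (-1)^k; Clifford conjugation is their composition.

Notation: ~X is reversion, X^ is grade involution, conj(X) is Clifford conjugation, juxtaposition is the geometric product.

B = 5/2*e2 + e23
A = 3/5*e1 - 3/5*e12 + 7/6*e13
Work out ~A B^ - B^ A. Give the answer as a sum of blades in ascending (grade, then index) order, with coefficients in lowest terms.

first term: -3/2*e1 - 8/3*e12 + 3/5*e13 - 139/60*e123
second term: -3/2*e1 + 1/3*e12 + 3/5*e13 + 211/60*e123
Answer: -3*e12 - 35/6*e123


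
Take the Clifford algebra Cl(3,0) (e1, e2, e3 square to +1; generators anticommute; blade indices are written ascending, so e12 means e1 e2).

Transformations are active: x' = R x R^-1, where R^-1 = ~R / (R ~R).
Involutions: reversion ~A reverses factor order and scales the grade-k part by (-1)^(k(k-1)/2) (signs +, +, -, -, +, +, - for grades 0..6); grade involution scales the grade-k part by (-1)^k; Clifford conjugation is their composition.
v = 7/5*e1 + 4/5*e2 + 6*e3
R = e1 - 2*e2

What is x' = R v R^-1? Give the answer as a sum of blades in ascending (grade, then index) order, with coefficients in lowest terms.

~R = e1 - 2*e2, and R ~R = 5, so R^-1 = ~R / (5).
R v = -1/5 + 18/5*e12 + 6*e13 - 12*e23
Answer: -37/25*e1 - 16/25*e2 - 6*e3


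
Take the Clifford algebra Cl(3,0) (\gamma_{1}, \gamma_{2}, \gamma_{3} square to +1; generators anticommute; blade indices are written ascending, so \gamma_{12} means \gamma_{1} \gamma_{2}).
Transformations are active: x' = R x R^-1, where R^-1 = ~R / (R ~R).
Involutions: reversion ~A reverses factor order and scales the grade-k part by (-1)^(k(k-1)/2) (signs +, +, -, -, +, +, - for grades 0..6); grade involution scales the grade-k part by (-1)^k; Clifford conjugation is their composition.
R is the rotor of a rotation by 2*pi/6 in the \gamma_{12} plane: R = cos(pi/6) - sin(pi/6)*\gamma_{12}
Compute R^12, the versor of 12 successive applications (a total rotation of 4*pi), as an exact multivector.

Rotor phase runs at HALF the rotation angle; powers of one rotor simply add phase, so after 12 steps in \gamma_{12} the phase is 12*pi/6 = 2 \pi and R^12 = cos(2 \pi) - sin(2 \pi)*\gamma_{12}.
cos(2 \pi) = 1 and sin(2 \pi) = 0, so R^12 = 1. The total rotation 4*pi is 2 full turns, so every vector returns to itself, yet the rotor is +1, back on the identity sheet (an even number of 2*pi turns).
Answer: 1


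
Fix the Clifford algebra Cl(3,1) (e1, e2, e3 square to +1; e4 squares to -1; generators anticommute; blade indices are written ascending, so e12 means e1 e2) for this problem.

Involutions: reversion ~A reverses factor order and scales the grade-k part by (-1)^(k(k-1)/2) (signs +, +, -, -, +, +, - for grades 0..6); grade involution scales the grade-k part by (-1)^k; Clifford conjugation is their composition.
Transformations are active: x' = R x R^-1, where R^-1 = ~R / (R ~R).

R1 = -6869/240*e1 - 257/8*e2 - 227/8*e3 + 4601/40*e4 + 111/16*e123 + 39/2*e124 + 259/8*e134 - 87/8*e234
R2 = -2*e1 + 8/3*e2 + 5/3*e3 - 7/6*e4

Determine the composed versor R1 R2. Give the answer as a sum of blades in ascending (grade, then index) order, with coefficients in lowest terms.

Distribute over the terms of R2 (each basis-blade product reordered to ascending indices, repeated generators contracted through their squares):
R1 (-2*e1) = 6869/120 - 257/4*e12 - 227/4*e13 + 4601/20*e14 - 111/8*e23 - 39*e24 - 259/4*e34 - 87/4*e1234
R1 (8/3*e2) = -257/3 - 6869/90*e12 - 37/2*e13 - 52*e14 + 227/3*e23 - 4601/15*e24 - 29*e34 + 259/3*e1234
R1 (5/3*e3) = -1135/24 + 185/16*e12 - 6869/144*e13 - 1295/24*e14 - 1285/24*e23 + 145/8*e24 - 4601/24*e34 - 65/2*e1234
R1 (-7/6*e4) = 32207/240 + 91/4*e12 + 1813/48*e13 + 48083/1440*e14 - 203/16*e23 + 1799/48*e24 + 1589/48*e34 - 259/32*e1234
Summing the partial products and collecting blades:
Answer: 2807/48 - 76507/720*e12 - 6133/72*e13 + 45355/288*e14 - 71/16*e23 - 69631/240*e24 - 12113/48*e34 + 2303/96*e1234


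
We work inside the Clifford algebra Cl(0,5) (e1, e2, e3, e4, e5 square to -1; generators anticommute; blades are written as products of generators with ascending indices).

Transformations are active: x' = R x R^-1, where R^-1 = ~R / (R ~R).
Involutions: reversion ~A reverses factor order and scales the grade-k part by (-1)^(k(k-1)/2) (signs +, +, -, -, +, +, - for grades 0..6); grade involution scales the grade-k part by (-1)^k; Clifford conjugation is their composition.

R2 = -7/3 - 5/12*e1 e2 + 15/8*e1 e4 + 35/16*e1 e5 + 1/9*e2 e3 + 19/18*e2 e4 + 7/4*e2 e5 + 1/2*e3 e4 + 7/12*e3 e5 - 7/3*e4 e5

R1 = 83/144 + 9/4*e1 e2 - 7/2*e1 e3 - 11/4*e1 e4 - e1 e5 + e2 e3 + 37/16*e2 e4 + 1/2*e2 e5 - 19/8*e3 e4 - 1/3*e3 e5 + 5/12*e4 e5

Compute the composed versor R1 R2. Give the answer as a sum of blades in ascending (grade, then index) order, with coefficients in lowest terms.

Distribute over the grade parts of R2 (each basis-blade product reordered to ascending indices, repeated generators contracted through their squares):
R1 <R2>_0 (= -7/3) = -581/432 - 21/4*e1 e2 + 49/6*e1 e3 + 77/12*e1 e4 + 7/3*e1 e5 - 7/3*e2 e3 - 259/48*e2 e4 - 7/6*e2 e5 + 133/24*e3 e4 + 7/9*e3 e5 - 35/36*e4 e5
R1 <R2>_2 (= -5/12*e1 e2 + 15/8*e1 e4 + 35/16*e1 e5 + 1/9*e2 e3 + 19/18*e2 e4 + 7/4*e2 e5 + 1/2*e3 e4 + 7/12*e3 e5 - 7/3*e4 e5) = 173/24 - 37019/3456*e1 e2 + 491/192*e1 e3 + 117/128*e1 e4 - 14927/2304*e1 e5 + 8149/2592*e2 e3 + 331/324*e2 e4 + 515/48*e2 e5 - 1423/288*e3 e4 - 18937/1728*e3 e5 - 86/27*e4 e5 + 2125/288*e1 e2 e3 e4 + 695/72*e1 e2 e3 e5 + 1885/768*e1 e2 e4 e5 + 1805/384*e1 e3 e4 e5 - 12425/1728*e2 e3 e4 e5
Summing the partial products and collecting blades:
Answer: 2533/432 - 55163/3456*e1 e2 + 2059/192*e1 e3 + 2815/384*e1 e4 - 9551/2304*e1 e5 + 2101/2592*e2 e3 - 5669/1296*e2 e4 + 153/16*e2 e5 + 173/288*e3 e4 - 17593/1728*e3 e5 - 449/108*e4 e5 + 2125/288*e1 e2 e3 e4 + 695/72*e1 e2 e3 e5 + 1885/768*e1 e2 e4 e5 + 1805/384*e1 e3 e4 e5 - 12425/1728*e2 e3 e4 e5


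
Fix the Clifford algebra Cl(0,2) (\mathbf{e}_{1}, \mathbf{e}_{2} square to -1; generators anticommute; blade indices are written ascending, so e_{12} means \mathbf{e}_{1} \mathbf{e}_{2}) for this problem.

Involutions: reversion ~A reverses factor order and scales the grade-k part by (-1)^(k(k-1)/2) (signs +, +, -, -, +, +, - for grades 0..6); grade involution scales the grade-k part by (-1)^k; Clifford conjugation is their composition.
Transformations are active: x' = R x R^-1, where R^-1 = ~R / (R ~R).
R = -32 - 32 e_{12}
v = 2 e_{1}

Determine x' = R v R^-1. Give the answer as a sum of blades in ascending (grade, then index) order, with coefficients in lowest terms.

~R = -32 + 32 e_{12}, and R ~R = 2048, so R^-1 = ~R / (2048).
R v = -64 e_{1} - 64 e_{2}
Answer: 2 e_{2}


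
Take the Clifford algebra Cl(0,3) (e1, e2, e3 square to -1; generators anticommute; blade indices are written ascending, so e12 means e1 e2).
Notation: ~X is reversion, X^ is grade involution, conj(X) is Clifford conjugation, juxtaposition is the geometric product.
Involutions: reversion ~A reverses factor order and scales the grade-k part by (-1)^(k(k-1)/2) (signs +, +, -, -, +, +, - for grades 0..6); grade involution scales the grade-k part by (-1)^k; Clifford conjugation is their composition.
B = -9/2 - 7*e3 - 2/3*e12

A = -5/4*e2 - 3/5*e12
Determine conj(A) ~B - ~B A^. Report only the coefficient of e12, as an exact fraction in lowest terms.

first term: -2/5 + 5/6*e1 - 45/8*e2 - 27/10*e12 - 35/4*e23 - 21/5*e123
second term: 2/5 - 5/6*e1 - 45/8*e2 + 27/10*e12 + 35/4*e23 + 21/5*e123
Answer: -27/5
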